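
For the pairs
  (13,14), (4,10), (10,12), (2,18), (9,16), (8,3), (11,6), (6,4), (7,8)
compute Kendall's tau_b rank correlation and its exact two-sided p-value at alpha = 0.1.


Step 1: Enumerate the 36 unordered pairs (i,j) with i<j and classify each by sign(x_j-x_i) * sign(y_j-y_i).
  (1,2):dx=-9,dy=-4->C; (1,3):dx=-3,dy=-2->C; (1,4):dx=-11,dy=+4->D; (1,5):dx=-4,dy=+2->D
  (1,6):dx=-5,dy=-11->C; (1,7):dx=-2,dy=-8->C; (1,8):dx=-7,dy=-10->C; (1,9):dx=-6,dy=-6->C
  (2,3):dx=+6,dy=+2->C; (2,4):dx=-2,dy=+8->D; (2,5):dx=+5,dy=+6->C; (2,6):dx=+4,dy=-7->D
  (2,7):dx=+7,dy=-4->D; (2,8):dx=+2,dy=-6->D; (2,9):dx=+3,dy=-2->D; (3,4):dx=-8,dy=+6->D
  (3,5):dx=-1,dy=+4->D; (3,6):dx=-2,dy=-9->C; (3,7):dx=+1,dy=-6->D; (3,8):dx=-4,dy=-8->C
  (3,9):dx=-3,dy=-4->C; (4,5):dx=+7,dy=-2->D; (4,6):dx=+6,dy=-15->D; (4,7):dx=+9,dy=-12->D
  (4,8):dx=+4,dy=-14->D; (4,9):dx=+5,dy=-10->D; (5,6):dx=-1,dy=-13->C; (5,7):dx=+2,dy=-10->D
  (5,8):dx=-3,dy=-12->C; (5,9):dx=-2,dy=-8->C; (6,7):dx=+3,dy=+3->C; (6,8):dx=-2,dy=+1->D
  (6,9):dx=-1,dy=+5->D; (7,8):dx=-5,dy=-2->C; (7,9):dx=-4,dy=+2->D; (8,9):dx=+1,dy=+4->C
Step 2: C = 17, D = 19, total pairs = 36.
Step 3: tau = (C - D)/(n(n-1)/2) = (17 - 19)/36 = -0.055556.
Step 4: Exact two-sided p-value (enumerate n! = 362880 permutations of y under H0): p = 0.919455.
Step 5: alpha = 0.1. fail to reject H0.

tau_b = -0.0556 (C=17, D=19), p = 0.919455, fail to reject H0.


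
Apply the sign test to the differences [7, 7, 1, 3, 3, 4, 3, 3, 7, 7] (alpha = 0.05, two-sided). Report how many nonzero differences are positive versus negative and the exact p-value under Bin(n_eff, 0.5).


Step 1: Discard zero differences. Original n = 10; n_eff = number of nonzero differences = 10.
Nonzero differences (with sign): +7, +7, +1, +3, +3, +4, +3, +3, +7, +7
Step 2: Count signs: positive = 10, negative = 0.
Step 3: Under H0: P(positive) = 0.5, so the number of positives S ~ Bin(10, 0.5).
Step 4: Two-sided exact p-value = sum of Bin(10,0.5) probabilities at or below the observed probability = 0.001953.
Step 5: alpha = 0.05. reject H0.

n_eff = 10, pos = 10, neg = 0, p = 0.001953, reject H0.


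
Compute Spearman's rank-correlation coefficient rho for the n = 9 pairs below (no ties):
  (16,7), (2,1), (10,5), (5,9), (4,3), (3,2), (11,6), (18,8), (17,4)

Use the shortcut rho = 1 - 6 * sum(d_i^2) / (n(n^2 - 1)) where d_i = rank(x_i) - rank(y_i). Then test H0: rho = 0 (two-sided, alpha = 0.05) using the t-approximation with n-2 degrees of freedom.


Step 1: Rank x and y separately (midranks; no ties here).
rank(x): 16->7, 2->1, 10->5, 5->4, 4->3, 3->2, 11->6, 18->9, 17->8
rank(y): 7->7, 1->1, 5->5, 9->9, 3->3, 2->2, 6->6, 8->8, 4->4
Step 2: d_i = R_x(i) - R_y(i); compute d_i^2.
  (7-7)^2=0, (1-1)^2=0, (5-5)^2=0, (4-9)^2=25, (3-3)^2=0, (2-2)^2=0, (6-6)^2=0, (9-8)^2=1, (8-4)^2=16
sum(d^2) = 42.
Step 3: rho = 1 - 6*42 / (9*(9^2 - 1)) = 1 - 252/720 = 0.650000.
Step 4: Under H0, t = rho * sqrt((n-2)/(1-rho^2)) = 2.2630 ~ t(7).
Step 5: Two-sided p-value from the t-distribution with 7 df = 0.058073.
Step 6: alpha = 0.05. fail to reject H0.

rho = 0.6500, p = 0.058073, fail to reject H0 at alpha = 0.05.


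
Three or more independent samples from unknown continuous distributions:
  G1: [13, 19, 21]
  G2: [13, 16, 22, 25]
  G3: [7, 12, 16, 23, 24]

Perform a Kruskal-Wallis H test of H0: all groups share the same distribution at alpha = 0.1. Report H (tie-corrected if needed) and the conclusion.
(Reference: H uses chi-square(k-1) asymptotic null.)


Step 1: Combine all N = 12 observations and assign midranks.
sorted (value, group, rank): (7,G3,1), (12,G3,2), (13,G1,3.5), (13,G2,3.5), (16,G2,5.5), (16,G3,5.5), (19,G1,7), (21,G1,8), (22,G2,9), (23,G3,10), (24,G3,11), (25,G2,12)
Step 2: Sum ranks within each group.
R_1 = 18.5 (n_1 = 3)
R_2 = 30 (n_2 = 4)
R_3 = 29.5 (n_3 = 5)
Step 3: H = 12/(N(N+1)) * sum(R_i^2/n_i) - 3(N+1)
     = 12/(12*13) * (18.5^2/3 + 30^2/4 + 29.5^2/5) - 3*13
     = 0.076923 * 513.133 - 39
     = 0.471795.
Step 4: Ties present; correction factor C = 1 - 12/(12^3 - 12) = 0.993007. Corrected H = 0.471795 / 0.993007 = 0.475117.
Step 5: Under H0, H ~ chi^2(2); p-value = 0.788551.
Step 6: alpha = 0.1. fail to reject H0.

H = 0.4751, df = 2, p = 0.788551, fail to reject H0.


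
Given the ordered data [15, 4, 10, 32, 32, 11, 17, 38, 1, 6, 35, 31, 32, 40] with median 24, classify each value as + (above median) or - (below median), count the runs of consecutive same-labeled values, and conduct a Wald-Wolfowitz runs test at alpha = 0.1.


Step 1: Compute median = 24; label A = above, B = below.
Labels in order: BBBAABBABBAAAA  (n_A = 7, n_B = 7)
Step 2: Count runs R = 6.
Step 3: Under H0 (random ordering), E[R] = 2*n_A*n_B/(n_A+n_B) + 1 = 2*7*7/14 + 1 = 8.0000.
        Var[R] = 2*n_A*n_B*(2*n_A*n_B - n_A - n_B) / ((n_A+n_B)^2 * (n_A+n_B-1)) = 8232/2548 = 3.2308.
        SD[R] = 1.7974.
Step 4: Continuity-corrected z = (R + 0.5 - E[R]) / SD[R] = (6 + 0.5 - 8.0000) / 1.7974 = -0.8345.
Step 5: Two-sided p-value via normal approximation = 2*(1 - Phi(|z|)) = 0.403986.
Step 6: alpha = 0.1. fail to reject H0.

R = 6, z = -0.8345, p = 0.403986, fail to reject H0.


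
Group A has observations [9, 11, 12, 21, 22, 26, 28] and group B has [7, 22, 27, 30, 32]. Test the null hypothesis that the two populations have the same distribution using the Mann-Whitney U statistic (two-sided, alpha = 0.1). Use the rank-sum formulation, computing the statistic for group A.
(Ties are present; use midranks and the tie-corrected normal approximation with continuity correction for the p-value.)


Step 1: Combine and sort all 12 observations; assign midranks.
sorted (value, group): (7,Y), (9,X), (11,X), (12,X), (21,X), (22,X), (22,Y), (26,X), (27,Y), (28,X), (30,Y), (32,Y)
ranks: 7->1, 9->2, 11->3, 12->4, 21->5, 22->6.5, 22->6.5, 26->8, 27->9, 28->10, 30->11, 32->12
Step 2: Rank sum for X: R1 = 2 + 3 + 4 + 5 + 6.5 + 8 + 10 = 38.5.
Step 3: U_X = R1 - n1(n1+1)/2 = 38.5 - 7*8/2 = 38.5 - 28 = 10.5.
       U_Y = n1*n2 - U_X = 35 - 10.5 = 24.5.
Step 4: Ties are present, so use the tie-corrected normal approximation (with continuity correction) for the p-value.
Step 5: p-value = 0.290307; compare to alpha = 0.1. fail to reject H0.

U_X = 10.5, p = 0.290307, fail to reject H0 at alpha = 0.1.


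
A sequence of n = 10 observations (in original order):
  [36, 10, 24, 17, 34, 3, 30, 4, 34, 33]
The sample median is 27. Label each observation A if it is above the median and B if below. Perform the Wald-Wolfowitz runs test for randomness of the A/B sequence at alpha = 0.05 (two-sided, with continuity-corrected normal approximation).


Step 1: Compute median = 27; label A = above, B = below.
Labels in order: ABBBABABAA  (n_A = 5, n_B = 5)
Step 2: Count runs R = 7.
Step 3: Under H0 (random ordering), E[R] = 2*n_A*n_B/(n_A+n_B) + 1 = 2*5*5/10 + 1 = 6.0000.
        Var[R] = 2*n_A*n_B*(2*n_A*n_B - n_A - n_B) / ((n_A+n_B)^2 * (n_A+n_B-1)) = 2000/900 = 2.2222.
        SD[R] = 1.4907.
Step 4: Continuity-corrected z = (R - 0.5 - E[R]) / SD[R] = (7 - 0.5 - 6.0000) / 1.4907 = 0.3354.
Step 5: Two-sided p-value via normal approximation = 2*(1 - Phi(|z|)) = 0.737316.
Step 6: alpha = 0.05. fail to reject H0.

R = 7, z = 0.3354, p = 0.737316, fail to reject H0.


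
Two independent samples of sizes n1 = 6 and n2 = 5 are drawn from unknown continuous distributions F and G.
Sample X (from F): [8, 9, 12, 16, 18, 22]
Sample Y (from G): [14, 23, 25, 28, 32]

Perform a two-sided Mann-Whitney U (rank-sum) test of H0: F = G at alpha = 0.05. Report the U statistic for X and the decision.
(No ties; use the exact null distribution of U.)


Step 1: Combine and sort all 11 observations; assign midranks.
sorted (value, group): (8,X), (9,X), (12,X), (14,Y), (16,X), (18,X), (22,X), (23,Y), (25,Y), (28,Y), (32,Y)
ranks: 8->1, 9->2, 12->3, 14->4, 16->5, 18->6, 22->7, 23->8, 25->9, 28->10, 32->11
Step 2: Rank sum for X: R1 = 1 + 2 + 3 + 5 + 6 + 7 = 24.
Step 3: U_X = R1 - n1(n1+1)/2 = 24 - 6*7/2 = 24 - 21 = 3.
       U_Y = n1*n2 - U_X = 30 - 3 = 27.
Step 4: No ties, so the exact null distribution of U (based on enumerating the C(11,6) = 462 equally likely rank assignments) gives the two-sided p-value.
Step 5: p-value = 0.030303; compare to alpha = 0.05. reject H0.

U_X = 3, p = 0.030303, reject H0 at alpha = 0.05.


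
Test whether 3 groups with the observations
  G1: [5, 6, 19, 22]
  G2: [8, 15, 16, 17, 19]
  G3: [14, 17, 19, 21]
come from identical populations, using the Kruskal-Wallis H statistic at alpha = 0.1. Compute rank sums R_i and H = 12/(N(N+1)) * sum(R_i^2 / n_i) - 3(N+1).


Step 1: Combine all N = 13 observations and assign midranks.
sorted (value, group, rank): (5,G1,1), (6,G1,2), (8,G2,3), (14,G3,4), (15,G2,5), (16,G2,6), (17,G2,7.5), (17,G3,7.5), (19,G1,10), (19,G2,10), (19,G3,10), (21,G3,12), (22,G1,13)
Step 2: Sum ranks within each group.
R_1 = 26 (n_1 = 4)
R_2 = 31.5 (n_2 = 5)
R_3 = 33.5 (n_3 = 4)
Step 3: H = 12/(N(N+1)) * sum(R_i^2/n_i) - 3(N+1)
     = 12/(13*14) * (26^2/4 + 31.5^2/5 + 33.5^2/4) - 3*14
     = 0.065934 * 648.013 - 42
     = 0.726099.
Step 4: Ties present; correction factor C = 1 - 30/(13^3 - 13) = 0.986264. Corrected H = 0.726099 / 0.986264 = 0.736212.
Step 5: Under H0, H ~ chi^2(2); p-value = 0.692044.
Step 6: alpha = 0.1. fail to reject H0.

H = 0.7362, df = 2, p = 0.692044, fail to reject H0.


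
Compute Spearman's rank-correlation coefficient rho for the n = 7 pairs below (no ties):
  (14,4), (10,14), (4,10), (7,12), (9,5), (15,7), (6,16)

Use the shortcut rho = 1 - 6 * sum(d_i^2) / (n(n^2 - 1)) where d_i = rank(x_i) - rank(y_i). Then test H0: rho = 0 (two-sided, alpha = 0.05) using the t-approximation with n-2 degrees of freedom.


Step 1: Rank x and y separately (midranks; no ties here).
rank(x): 14->6, 10->5, 4->1, 7->3, 9->4, 15->7, 6->2
rank(y): 4->1, 14->6, 10->4, 12->5, 5->2, 7->3, 16->7
Step 2: d_i = R_x(i) - R_y(i); compute d_i^2.
  (6-1)^2=25, (5-6)^2=1, (1-4)^2=9, (3-5)^2=4, (4-2)^2=4, (7-3)^2=16, (2-7)^2=25
sum(d^2) = 84.
Step 3: rho = 1 - 6*84 / (7*(7^2 - 1)) = 1 - 504/336 = -0.500000.
Step 4: Under H0, t = rho * sqrt((n-2)/(1-rho^2)) = -1.2910 ~ t(5).
Step 5: Two-sided p-value from the t-distribution with 5 df = 0.253170.
Step 6: alpha = 0.05. fail to reject H0.

rho = -0.5000, p = 0.253170, fail to reject H0 at alpha = 0.05.


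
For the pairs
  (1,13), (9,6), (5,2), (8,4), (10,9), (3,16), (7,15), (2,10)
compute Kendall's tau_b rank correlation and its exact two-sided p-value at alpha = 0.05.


Step 1: Enumerate the 28 unordered pairs (i,j) with i<j and classify each by sign(x_j-x_i) * sign(y_j-y_i).
  (1,2):dx=+8,dy=-7->D; (1,3):dx=+4,dy=-11->D; (1,4):dx=+7,dy=-9->D; (1,5):dx=+9,dy=-4->D
  (1,6):dx=+2,dy=+3->C; (1,7):dx=+6,dy=+2->C; (1,8):dx=+1,dy=-3->D; (2,3):dx=-4,dy=-4->C
  (2,4):dx=-1,dy=-2->C; (2,5):dx=+1,dy=+3->C; (2,6):dx=-6,dy=+10->D; (2,7):dx=-2,dy=+9->D
  (2,8):dx=-7,dy=+4->D; (3,4):dx=+3,dy=+2->C; (3,5):dx=+5,dy=+7->C; (3,6):dx=-2,dy=+14->D
  (3,7):dx=+2,dy=+13->C; (3,8):dx=-3,dy=+8->D; (4,5):dx=+2,dy=+5->C; (4,6):dx=-5,dy=+12->D
  (4,7):dx=-1,dy=+11->D; (4,8):dx=-6,dy=+6->D; (5,6):dx=-7,dy=+7->D; (5,7):dx=-3,dy=+6->D
  (5,8):dx=-8,dy=+1->D; (6,7):dx=+4,dy=-1->D; (6,8):dx=-1,dy=-6->C; (7,8):dx=-5,dy=-5->C
Step 2: C = 11, D = 17, total pairs = 28.
Step 3: tau = (C - D)/(n(n-1)/2) = (11 - 17)/28 = -0.214286.
Step 4: Exact two-sided p-value (enumerate n! = 40320 permutations of y under H0): p = 0.548413.
Step 5: alpha = 0.05. fail to reject H0.

tau_b = -0.2143 (C=11, D=17), p = 0.548413, fail to reject H0.


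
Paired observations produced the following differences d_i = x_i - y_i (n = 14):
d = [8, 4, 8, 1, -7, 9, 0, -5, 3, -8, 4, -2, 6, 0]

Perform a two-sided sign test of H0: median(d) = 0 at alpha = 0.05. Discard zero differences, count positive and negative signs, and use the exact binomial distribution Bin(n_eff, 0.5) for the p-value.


Step 1: Discard zero differences. Original n = 14; n_eff = number of nonzero differences = 12.
Nonzero differences (with sign): +8, +4, +8, +1, -7, +9, -5, +3, -8, +4, -2, +6
Step 2: Count signs: positive = 8, negative = 4.
Step 3: Under H0: P(positive) = 0.5, so the number of positives S ~ Bin(12, 0.5).
Step 4: Two-sided exact p-value = sum of Bin(12,0.5) probabilities at or below the observed probability = 0.387695.
Step 5: alpha = 0.05. fail to reject H0.

n_eff = 12, pos = 8, neg = 4, p = 0.387695, fail to reject H0.


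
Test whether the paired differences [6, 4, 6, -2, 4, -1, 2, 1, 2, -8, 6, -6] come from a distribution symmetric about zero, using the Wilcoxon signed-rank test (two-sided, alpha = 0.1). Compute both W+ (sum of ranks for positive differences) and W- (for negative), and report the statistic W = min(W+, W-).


Step 1: Drop any zero differences (none here) and take |d_i|.
|d| = [6, 4, 6, 2, 4, 1, 2, 1, 2, 8, 6, 6]
Step 2: Midrank |d_i| (ties get averaged ranks).
ranks: |6|->9.5, |4|->6.5, |6|->9.5, |2|->4, |4|->6.5, |1|->1.5, |2|->4, |1|->1.5, |2|->4, |8|->12, |6|->9.5, |6|->9.5
Step 3: Attach original signs; sum ranks with positive sign and with negative sign.
W+ = 9.5 + 6.5 + 9.5 + 6.5 + 4 + 1.5 + 4 + 9.5 = 51
W- = 4 + 1.5 + 12 + 9.5 = 27
(Check: W+ + W- = 78 should equal n(n+1)/2 = 78.)
Step 4: Test statistic W = min(W+, W-) = 27.
Step 5: Ties in |d|, so use the tie-corrected normal approximation.
        E[W] = n(n+1)/4 = 12*13/4 = 39.
        Tie groups: |d|=1 (t=2), |d|=2 (t=3), |d|=4 (t=2), |d|=6 (t=4); sum(t^3 - t) = 96.
        Var[W] = n(n+1)(2n+1)/24 - sum(t^3-t)/48 = 3900/24 - 96/48 = 160.5.
        z = (W - E[W]) / sqrt(Var[W]) = (27 - 39) / 12.6689 = -0.9472.
        Two-sided p = 2*Phi(z) = 0.343535.
Step 6: alpha = 0.1. fail to reject H0.

W+ = 51, W- = 27, W = min = 27, p = 0.343535, fail to reject H0.


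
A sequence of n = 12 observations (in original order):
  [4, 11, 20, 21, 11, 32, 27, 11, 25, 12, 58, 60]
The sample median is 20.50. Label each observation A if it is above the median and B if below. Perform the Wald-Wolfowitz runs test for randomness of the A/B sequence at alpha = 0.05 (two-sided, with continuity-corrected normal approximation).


Step 1: Compute median = 20.50; label A = above, B = below.
Labels in order: BBBABAABABAA  (n_A = 6, n_B = 6)
Step 2: Count runs R = 8.
Step 3: Under H0 (random ordering), E[R] = 2*n_A*n_B/(n_A+n_B) + 1 = 2*6*6/12 + 1 = 7.0000.
        Var[R] = 2*n_A*n_B*(2*n_A*n_B - n_A - n_B) / ((n_A+n_B)^2 * (n_A+n_B-1)) = 4320/1584 = 2.7273.
        SD[R] = 1.6514.
Step 4: Continuity-corrected z = (R - 0.5 - E[R]) / SD[R] = (8 - 0.5 - 7.0000) / 1.6514 = 0.3028.
Step 5: Two-sided p-value via normal approximation = 2*(1 - Phi(|z|)) = 0.762069.
Step 6: alpha = 0.05. fail to reject H0.

R = 8, z = 0.3028, p = 0.762069, fail to reject H0.


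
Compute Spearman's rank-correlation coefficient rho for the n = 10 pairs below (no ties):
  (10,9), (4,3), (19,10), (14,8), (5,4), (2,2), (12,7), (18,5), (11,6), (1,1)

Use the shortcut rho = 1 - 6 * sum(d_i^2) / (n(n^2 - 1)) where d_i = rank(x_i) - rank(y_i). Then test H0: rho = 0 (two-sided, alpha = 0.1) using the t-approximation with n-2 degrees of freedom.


Step 1: Rank x and y separately (midranks; no ties here).
rank(x): 10->5, 4->3, 19->10, 14->8, 5->4, 2->2, 12->7, 18->9, 11->6, 1->1
rank(y): 9->9, 3->3, 10->10, 8->8, 4->4, 2->2, 7->7, 5->5, 6->6, 1->1
Step 2: d_i = R_x(i) - R_y(i); compute d_i^2.
  (5-9)^2=16, (3-3)^2=0, (10-10)^2=0, (8-8)^2=0, (4-4)^2=0, (2-2)^2=0, (7-7)^2=0, (9-5)^2=16, (6-6)^2=0, (1-1)^2=0
sum(d^2) = 32.
Step 3: rho = 1 - 6*32 / (10*(10^2 - 1)) = 1 - 192/990 = 0.806061.
Step 4: Under H0, t = rho * sqrt((n-2)/(1-rho^2)) = 3.8522 ~ t(8).
Step 5: Two-sided p-value from the t-distribution with 8 df = 0.004862.
Step 6: alpha = 0.1. reject H0.

rho = 0.8061, p = 0.004862, reject H0 at alpha = 0.1.


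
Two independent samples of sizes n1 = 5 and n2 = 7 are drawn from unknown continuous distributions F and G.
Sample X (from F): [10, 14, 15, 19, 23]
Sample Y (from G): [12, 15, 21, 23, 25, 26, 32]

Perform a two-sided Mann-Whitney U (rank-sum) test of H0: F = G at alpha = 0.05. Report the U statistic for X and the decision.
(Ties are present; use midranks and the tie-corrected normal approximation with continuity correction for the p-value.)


Step 1: Combine and sort all 12 observations; assign midranks.
sorted (value, group): (10,X), (12,Y), (14,X), (15,X), (15,Y), (19,X), (21,Y), (23,X), (23,Y), (25,Y), (26,Y), (32,Y)
ranks: 10->1, 12->2, 14->3, 15->4.5, 15->4.5, 19->6, 21->7, 23->8.5, 23->8.5, 25->10, 26->11, 32->12
Step 2: Rank sum for X: R1 = 1 + 3 + 4.5 + 6 + 8.5 = 23.
Step 3: U_X = R1 - n1(n1+1)/2 = 23 - 5*6/2 = 23 - 15 = 8.
       U_Y = n1*n2 - U_X = 35 - 8 = 27.
Step 4: Ties are present, so use the tie-corrected normal approximation (with continuity correction) for the p-value.
Step 5: p-value = 0.142449; compare to alpha = 0.05. fail to reject H0.

U_X = 8, p = 0.142449, fail to reject H0 at alpha = 0.05.


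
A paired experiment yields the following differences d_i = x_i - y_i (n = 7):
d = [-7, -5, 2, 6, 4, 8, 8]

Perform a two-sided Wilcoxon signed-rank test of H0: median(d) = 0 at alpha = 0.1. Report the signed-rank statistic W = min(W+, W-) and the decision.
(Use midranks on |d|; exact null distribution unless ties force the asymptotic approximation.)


Step 1: Drop any zero differences (none here) and take |d_i|.
|d| = [7, 5, 2, 6, 4, 8, 8]
Step 2: Midrank |d_i| (ties get averaged ranks).
ranks: |7|->5, |5|->3, |2|->1, |6|->4, |4|->2, |8|->6.5, |8|->6.5
Step 3: Attach original signs; sum ranks with positive sign and with negative sign.
W+ = 1 + 4 + 2 + 6.5 + 6.5 = 20
W- = 5 + 3 = 8
(Check: W+ + W- = 28 should equal n(n+1)/2 = 28.)
Step 4: Test statistic W = min(W+, W-) = 8.
Step 5: Ties in |d|, so use the tie-corrected normal approximation.
        E[W] = n(n+1)/4 = 7*8/4 = 14.
        Tie groups: |d|=8 (t=2); sum(t^3 - t) = 6.
        Var[W] = n(n+1)(2n+1)/24 - sum(t^3-t)/48 = 840/24 - 6/48 = 34.875.
        z = (W - E[W]) / sqrt(Var[W]) = (8 - 14) / 5.9055 = -1.0160.
        Two-sided p = 2*Phi(z) = 0.309629.
Step 6: alpha = 0.1. fail to reject H0.

W+ = 20, W- = 8, W = min = 8, p = 0.309629, fail to reject H0.


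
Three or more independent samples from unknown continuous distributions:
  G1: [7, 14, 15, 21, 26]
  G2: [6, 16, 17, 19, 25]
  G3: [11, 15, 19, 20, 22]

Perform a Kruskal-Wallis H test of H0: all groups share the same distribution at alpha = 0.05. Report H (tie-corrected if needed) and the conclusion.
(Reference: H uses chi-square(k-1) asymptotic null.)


Step 1: Combine all N = 15 observations and assign midranks.
sorted (value, group, rank): (6,G2,1), (7,G1,2), (11,G3,3), (14,G1,4), (15,G1,5.5), (15,G3,5.5), (16,G2,7), (17,G2,8), (19,G2,9.5), (19,G3,9.5), (20,G3,11), (21,G1,12), (22,G3,13), (25,G2,14), (26,G1,15)
Step 2: Sum ranks within each group.
R_1 = 38.5 (n_1 = 5)
R_2 = 39.5 (n_2 = 5)
R_3 = 42 (n_3 = 5)
Step 3: H = 12/(N(N+1)) * sum(R_i^2/n_i) - 3(N+1)
     = 12/(15*16) * (38.5^2/5 + 39.5^2/5 + 42^2/5) - 3*16
     = 0.050000 * 961.3 - 48
     = 0.065000.
Step 4: Ties present; correction factor C = 1 - 12/(15^3 - 15) = 0.996429. Corrected H = 0.065000 / 0.996429 = 0.065233.
Step 5: Under H0, H ~ chi^2(2); p-value = 0.967910.
Step 6: alpha = 0.05. fail to reject H0.

H = 0.0652, df = 2, p = 0.967910, fail to reject H0.


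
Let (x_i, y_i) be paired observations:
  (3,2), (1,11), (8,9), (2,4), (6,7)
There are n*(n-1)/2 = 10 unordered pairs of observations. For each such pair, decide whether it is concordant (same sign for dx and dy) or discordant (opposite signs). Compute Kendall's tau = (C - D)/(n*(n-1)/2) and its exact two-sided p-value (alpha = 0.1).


Step 1: Enumerate the 10 unordered pairs (i,j) with i<j and classify each by sign(x_j-x_i) * sign(y_j-y_i).
  (1,2):dx=-2,dy=+9->D; (1,3):dx=+5,dy=+7->C; (1,4):dx=-1,dy=+2->D; (1,5):dx=+3,dy=+5->C
  (2,3):dx=+7,dy=-2->D; (2,4):dx=+1,dy=-7->D; (2,5):dx=+5,dy=-4->D; (3,4):dx=-6,dy=-5->C
  (3,5):dx=-2,dy=-2->C; (4,5):dx=+4,dy=+3->C
Step 2: C = 5, D = 5, total pairs = 10.
Step 3: tau = (C - D)/(n(n-1)/2) = (5 - 5)/10 = 0.000000.
Step 4: Exact two-sided p-value (enumerate n! = 120 permutations of y under H0): p = 1.000000.
Step 5: alpha = 0.1. fail to reject H0.

tau_b = 0.0000 (C=5, D=5), p = 1.000000, fail to reject H0.


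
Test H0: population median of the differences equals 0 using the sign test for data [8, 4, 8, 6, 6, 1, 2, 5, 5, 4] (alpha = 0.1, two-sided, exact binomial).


Step 1: Discard zero differences. Original n = 10; n_eff = number of nonzero differences = 10.
Nonzero differences (with sign): +8, +4, +8, +6, +6, +1, +2, +5, +5, +4
Step 2: Count signs: positive = 10, negative = 0.
Step 3: Under H0: P(positive) = 0.5, so the number of positives S ~ Bin(10, 0.5).
Step 4: Two-sided exact p-value = sum of Bin(10,0.5) probabilities at or below the observed probability = 0.001953.
Step 5: alpha = 0.1. reject H0.

n_eff = 10, pos = 10, neg = 0, p = 0.001953, reject H0.


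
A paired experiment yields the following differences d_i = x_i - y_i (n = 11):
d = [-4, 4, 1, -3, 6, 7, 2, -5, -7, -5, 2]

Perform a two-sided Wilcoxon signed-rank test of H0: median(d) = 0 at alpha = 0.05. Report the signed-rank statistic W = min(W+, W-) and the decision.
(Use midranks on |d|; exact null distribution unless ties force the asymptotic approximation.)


Step 1: Drop any zero differences (none here) and take |d_i|.
|d| = [4, 4, 1, 3, 6, 7, 2, 5, 7, 5, 2]
Step 2: Midrank |d_i| (ties get averaged ranks).
ranks: |4|->5.5, |4|->5.5, |1|->1, |3|->4, |6|->9, |7|->10.5, |2|->2.5, |5|->7.5, |7|->10.5, |5|->7.5, |2|->2.5
Step 3: Attach original signs; sum ranks with positive sign and with negative sign.
W+ = 5.5 + 1 + 9 + 10.5 + 2.5 + 2.5 = 31
W- = 5.5 + 4 + 7.5 + 10.5 + 7.5 = 35
(Check: W+ + W- = 66 should equal n(n+1)/2 = 66.)
Step 4: Test statistic W = min(W+, W-) = 31.
Step 5: Ties in |d|, so use the tie-corrected normal approximation.
        E[W] = n(n+1)/4 = 11*12/4 = 33.
        Tie groups: |d|=2 (t=2), |d|=4 (t=2), |d|=5 (t=2), |d|=7 (t=2); sum(t^3 - t) = 24.
        Var[W] = n(n+1)(2n+1)/24 - sum(t^3-t)/48 = 3036/24 - 24/48 = 126.
        z = (W - E[W]) / sqrt(Var[W]) = (31 - 33) / 11.2250 = -0.1782.
        Two-sided p = 2*Phi(z) = 0.858586.
Step 6: alpha = 0.05. fail to reject H0.

W+ = 31, W- = 35, W = min = 31, p = 0.858586, fail to reject H0.


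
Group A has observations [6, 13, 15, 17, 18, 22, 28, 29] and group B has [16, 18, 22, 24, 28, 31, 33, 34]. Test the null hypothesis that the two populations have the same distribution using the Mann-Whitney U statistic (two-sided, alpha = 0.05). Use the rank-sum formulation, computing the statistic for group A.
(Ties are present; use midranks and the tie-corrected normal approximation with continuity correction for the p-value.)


Step 1: Combine and sort all 16 observations; assign midranks.
sorted (value, group): (6,X), (13,X), (15,X), (16,Y), (17,X), (18,X), (18,Y), (22,X), (22,Y), (24,Y), (28,X), (28,Y), (29,X), (31,Y), (33,Y), (34,Y)
ranks: 6->1, 13->2, 15->3, 16->4, 17->5, 18->6.5, 18->6.5, 22->8.5, 22->8.5, 24->10, 28->11.5, 28->11.5, 29->13, 31->14, 33->15, 34->16
Step 2: Rank sum for X: R1 = 1 + 2 + 3 + 5 + 6.5 + 8.5 + 11.5 + 13 = 50.5.
Step 3: U_X = R1 - n1(n1+1)/2 = 50.5 - 8*9/2 = 50.5 - 36 = 14.5.
       U_Y = n1*n2 - U_X = 64 - 14.5 = 49.5.
Step 4: Ties are present, so use the tie-corrected normal approximation (with continuity correction) for the p-value.
Step 5: p-value = 0.073565; compare to alpha = 0.05. fail to reject H0.

U_X = 14.5, p = 0.073565, fail to reject H0 at alpha = 0.05.


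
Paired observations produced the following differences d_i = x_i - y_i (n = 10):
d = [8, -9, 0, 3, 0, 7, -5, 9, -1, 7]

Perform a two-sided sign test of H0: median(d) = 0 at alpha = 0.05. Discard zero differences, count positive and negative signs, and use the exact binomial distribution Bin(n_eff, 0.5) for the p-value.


Step 1: Discard zero differences. Original n = 10; n_eff = number of nonzero differences = 8.
Nonzero differences (with sign): +8, -9, +3, +7, -5, +9, -1, +7
Step 2: Count signs: positive = 5, negative = 3.
Step 3: Under H0: P(positive) = 0.5, so the number of positives S ~ Bin(8, 0.5).
Step 4: Two-sided exact p-value = sum of Bin(8,0.5) probabilities at or below the observed probability = 0.726562.
Step 5: alpha = 0.05. fail to reject H0.

n_eff = 8, pos = 5, neg = 3, p = 0.726562, fail to reject H0.


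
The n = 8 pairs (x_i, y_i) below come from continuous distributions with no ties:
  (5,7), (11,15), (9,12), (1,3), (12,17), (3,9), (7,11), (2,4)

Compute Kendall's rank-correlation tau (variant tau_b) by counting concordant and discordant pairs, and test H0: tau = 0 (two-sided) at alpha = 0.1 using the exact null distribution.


Step 1: Enumerate the 28 unordered pairs (i,j) with i<j and classify each by sign(x_j-x_i) * sign(y_j-y_i).
  (1,2):dx=+6,dy=+8->C; (1,3):dx=+4,dy=+5->C; (1,4):dx=-4,dy=-4->C; (1,5):dx=+7,dy=+10->C
  (1,6):dx=-2,dy=+2->D; (1,7):dx=+2,dy=+4->C; (1,8):dx=-3,dy=-3->C; (2,3):dx=-2,dy=-3->C
  (2,4):dx=-10,dy=-12->C; (2,5):dx=+1,dy=+2->C; (2,6):dx=-8,dy=-6->C; (2,7):dx=-4,dy=-4->C
  (2,8):dx=-9,dy=-11->C; (3,4):dx=-8,dy=-9->C; (3,5):dx=+3,dy=+5->C; (3,6):dx=-6,dy=-3->C
  (3,7):dx=-2,dy=-1->C; (3,8):dx=-7,dy=-8->C; (4,5):dx=+11,dy=+14->C; (4,6):dx=+2,dy=+6->C
  (4,7):dx=+6,dy=+8->C; (4,8):dx=+1,dy=+1->C; (5,6):dx=-9,dy=-8->C; (5,7):dx=-5,dy=-6->C
  (5,8):dx=-10,dy=-13->C; (6,7):dx=+4,dy=+2->C; (6,8):dx=-1,dy=-5->C; (7,8):dx=-5,dy=-7->C
Step 2: C = 27, D = 1, total pairs = 28.
Step 3: tau = (C - D)/(n(n-1)/2) = (27 - 1)/28 = 0.928571.
Step 4: Exact two-sided p-value (enumerate n! = 40320 permutations of y under H0): p = 0.000397.
Step 5: alpha = 0.1. reject H0.

tau_b = 0.9286 (C=27, D=1), p = 0.000397, reject H0.


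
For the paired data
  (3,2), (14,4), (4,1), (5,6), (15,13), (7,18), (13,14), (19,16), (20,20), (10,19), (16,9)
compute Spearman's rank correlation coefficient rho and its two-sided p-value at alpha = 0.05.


Step 1: Rank x and y separately (midranks; no ties here).
rank(x): 3->1, 14->7, 4->2, 5->3, 15->8, 7->4, 13->6, 19->10, 20->11, 10->5, 16->9
rank(y): 2->2, 4->3, 1->1, 6->4, 13->6, 18->9, 14->7, 16->8, 20->11, 19->10, 9->5
Step 2: d_i = R_x(i) - R_y(i); compute d_i^2.
  (1-2)^2=1, (7-3)^2=16, (2-1)^2=1, (3-4)^2=1, (8-6)^2=4, (4-9)^2=25, (6-7)^2=1, (10-8)^2=4, (11-11)^2=0, (5-10)^2=25, (9-5)^2=16
sum(d^2) = 94.
Step 3: rho = 1 - 6*94 / (11*(11^2 - 1)) = 1 - 564/1320 = 0.572727.
Step 4: Under H0, t = rho * sqrt((n-2)/(1-rho^2)) = 2.0960 ~ t(9).
Step 5: Two-sided p-value from the t-distribution with 9 df = 0.065543.
Step 6: alpha = 0.05. fail to reject H0.

rho = 0.5727, p = 0.065543, fail to reject H0 at alpha = 0.05.


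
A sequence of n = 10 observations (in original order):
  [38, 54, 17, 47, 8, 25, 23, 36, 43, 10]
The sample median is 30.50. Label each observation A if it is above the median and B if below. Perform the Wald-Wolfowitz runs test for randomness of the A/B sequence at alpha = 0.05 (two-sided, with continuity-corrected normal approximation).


Step 1: Compute median = 30.50; label A = above, B = below.
Labels in order: AABABBBAAB  (n_A = 5, n_B = 5)
Step 2: Count runs R = 6.
Step 3: Under H0 (random ordering), E[R] = 2*n_A*n_B/(n_A+n_B) + 1 = 2*5*5/10 + 1 = 6.0000.
        Var[R] = 2*n_A*n_B*(2*n_A*n_B - n_A - n_B) / ((n_A+n_B)^2 * (n_A+n_B-1)) = 2000/900 = 2.2222.
        SD[R] = 1.4907.
Step 4: R = E[R], so z = 0 with no continuity correction.
Step 5: Two-sided p-value via normal approximation = 2*(1 - Phi(|z|)) = 1.000000.
Step 6: alpha = 0.05. fail to reject H0.

R = 6, z = 0.0000, p = 1.000000, fail to reject H0.


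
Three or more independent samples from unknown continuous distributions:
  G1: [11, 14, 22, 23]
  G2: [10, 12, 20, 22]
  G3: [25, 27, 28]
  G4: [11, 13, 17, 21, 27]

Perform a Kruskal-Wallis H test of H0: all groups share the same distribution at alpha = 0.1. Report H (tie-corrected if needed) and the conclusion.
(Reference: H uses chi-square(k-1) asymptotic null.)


Step 1: Combine all N = 16 observations and assign midranks.
sorted (value, group, rank): (10,G2,1), (11,G1,2.5), (11,G4,2.5), (12,G2,4), (13,G4,5), (14,G1,6), (17,G4,7), (20,G2,8), (21,G4,9), (22,G1,10.5), (22,G2,10.5), (23,G1,12), (25,G3,13), (27,G3,14.5), (27,G4,14.5), (28,G3,16)
Step 2: Sum ranks within each group.
R_1 = 31 (n_1 = 4)
R_2 = 23.5 (n_2 = 4)
R_3 = 43.5 (n_3 = 3)
R_4 = 38 (n_4 = 5)
Step 3: H = 12/(N(N+1)) * sum(R_i^2/n_i) - 3(N+1)
     = 12/(16*17) * (31^2/4 + 23.5^2/4 + 43.5^2/3 + 38^2/5) - 3*17
     = 0.044118 * 1297.86 - 51
     = 6.258640.
Step 4: Ties present; correction factor C = 1 - 18/(16^3 - 16) = 0.995588. Corrected H = 6.258640 / 0.995588 = 6.286374.
Step 5: Under H0, H ~ chi^2(3); p-value = 0.098479.
Step 6: alpha = 0.1. reject H0.

H = 6.2864, df = 3, p = 0.098479, reject H0.


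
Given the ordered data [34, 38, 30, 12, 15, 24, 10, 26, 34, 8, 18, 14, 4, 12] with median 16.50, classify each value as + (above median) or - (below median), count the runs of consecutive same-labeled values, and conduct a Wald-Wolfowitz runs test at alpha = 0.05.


Step 1: Compute median = 16.50; label A = above, B = below.
Labels in order: AAABBABAABABBB  (n_A = 7, n_B = 7)
Step 2: Count runs R = 8.
Step 3: Under H0 (random ordering), E[R] = 2*n_A*n_B/(n_A+n_B) + 1 = 2*7*7/14 + 1 = 8.0000.
        Var[R] = 2*n_A*n_B*(2*n_A*n_B - n_A - n_B) / ((n_A+n_B)^2 * (n_A+n_B-1)) = 8232/2548 = 3.2308.
        SD[R] = 1.7974.
Step 4: R = E[R], so z = 0 with no continuity correction.
Step 5: Two-sided p-value via normal approximation = 2*(1 - Phi(|z|)) = 1.000000.
Step 6: alpha = 0.05. fail to reject H0.

R = 8, z = 0.0000, p = 1.000000, fail to reject H0.


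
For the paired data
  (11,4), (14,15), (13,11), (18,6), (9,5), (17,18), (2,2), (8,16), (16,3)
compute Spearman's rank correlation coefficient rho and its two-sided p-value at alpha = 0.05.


Step 1: Rank x and y separately (midranks; no ties here).
rank(x): 11->4, 14->6, 13->5, 18->9, 9->3, 17->8, 2->1, 8->2, 16->7
rank(y): 4->3, 15->7, 11->6, 6->5, 5->4, 18->9, 2->1, 16->8, 3->2
Step 2: d_i = R_x(i) - R_y(i); compute d_i^2.
  (4-3)^2=1, (6-7)^2=1, (5-6)^2=1, (9-5)^2=16, (3-4)^2=1, (8-9)^2=1, (1-1)^2=0, (2-8)^2=36, (7-2)^2=25
sum(d^2) = 82.
Step 3: rho = 1 - 6*82 / (9*(9^2 - 1)) = 1 - 492/720 = 0.316667.
Step 4: Under H0, t = rho * sqrt((n-2)/(1-rho^2)) = 0.8833 ~ t(7).
Step 5: Two-sided p-value from the t-distribution with 7 df = 0.406397.
Step 6: alpha = 0.05. fail to reject H0.

rho = 0.3167, p = 0.406397, fail to reject H0 at alpha = 0.05.


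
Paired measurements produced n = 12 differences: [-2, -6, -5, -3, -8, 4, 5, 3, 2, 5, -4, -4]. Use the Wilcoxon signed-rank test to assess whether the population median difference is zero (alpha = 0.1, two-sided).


Step 1: Drop any zero differences (none here) and take |d_i|.
|d| = [2, 6, 5, 3, 8, 4, 5, 3, 2, 5, 4, 4]
Step 2: Midrank |d_i| (ties get averaged ranks).
ranks: |2|->1.5, |6|->11, |5|->9, |3|->3.5, |8|->12, |4|->6, |5|->9, |3|->3.5, |2|->1.5, |5|->9, |4|->6, |4|->6
Step 3: Attach original signs; sum ranks with positive sign and with negative sign.
W+ = 6 + 9 + 3.5 + 1.5 + 9 = 29
W- = 1.5 + 11 + 9 + 3.5 + 12 + 6 + 6 = 49
(Check: W+ + W- = 78 should equal n(n+1)/2 = 78.)
Step 4: Test statistic W = min(W+, W-) = 29.
Step 5: Ties in |d|, so use the tie-corrected normal approximation.
        E[W] = n(n+1)/4 = 12*13/4 = 39.
        Tie groups: |d|=2 (t=2), |d|=3 (t=2), |d|=4 (t=3), |d|=5 (t=3); sum(t^3 - t) = 60.
        Var[W] = n(n+1)(2n+1)/24 - sum(t^3-t)/48 = 3900/24 - 60/48 = 161.25.
        z = (W - E[W]) / sqrt(Var[W]) = (29 - 39) / 12.6984 = -0.7875.
        Two-sided p = 2*Phi(z) = 0.430990.
Step 6: alpha = 0.1. fail to reject H0.

W+ = 29, W- = 49, W = min = 29, p = 0.430990, fail to reject H0.


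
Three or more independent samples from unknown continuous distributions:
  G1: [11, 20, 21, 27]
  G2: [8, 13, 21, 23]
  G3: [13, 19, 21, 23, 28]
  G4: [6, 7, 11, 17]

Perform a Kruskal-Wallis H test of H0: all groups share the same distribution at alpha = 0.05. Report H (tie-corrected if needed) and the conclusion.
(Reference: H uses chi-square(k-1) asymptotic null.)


Step 1: Combine all N = 17 observations and assign midranks.
sorted (value, group, rank): (6,G4,1), (7,G4,2), (8,G2,3), (11,G1,4.5), (11,G4,4.5), (13,G2,6.5), (13,G3,6.5), (17,G4,8), (19,G3,9), (20,G1,10), (21,G1,12), (21,G2,12), (21,G3,12), (23,G2,14.5), (23,G3,14.5), (27,G1,16), (28,G3,17)
Step 2: Sum ranks within each group.
R_1 = 42.5 (n_1 = 4)
R_2 = 36 (n_2 = 4)
R_3 = 59 (n_3 = 5)
R_4 = 15.5 (n_4 = 4)
Step 3: H = 12/(N(N+1)) * sum(R_i^2/n_i) - 3(N+1)
     = 12/(17*18) * (42.5^2/4 + 36^2/4 + 59^2/5 + 15.5^2/4) - 3*18
     = 0.039216 * 1531.83 - 54
     = 6.071569.
Step 4: Ties present; correction factor C = 1 - 42/(17^3 - 17) = 0.991422. Corrected H = 6.071569 / 0.991422 = 6.124104.
Step 5: Under H0, H ~ chi^2(3); p-value = 0.105726.
Step 6: alpha = 0.05. fail to reject H0.

H = 6.1241, df = 3, p = 0.105726, fail to reject H0.


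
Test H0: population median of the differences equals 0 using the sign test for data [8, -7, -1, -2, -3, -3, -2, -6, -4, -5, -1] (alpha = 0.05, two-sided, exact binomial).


Step 1: Discard zero differences. Original n = 11; n_eff = number of nonzero differences = 11.
Nonzero differences (with sign): +8, -7, -1, -2, -3, -3, -2, -6, -4, -5, -1
Step 2: Count signs: positive = 1, negative = 10.
Step 3: Under H0: P(positive) = 0.5, so the number of positives S ~ Bin(11, 0.5).
Step 4: Two-sided exact p-value = sum of Bin(11,0.5) probabilities at or below the observed probability = 0.011719.
Step 5: alpha = 0.05. reject H0.

n_eff = 11, pos = 1, neg = 10, p = 0.011719, reject H0.


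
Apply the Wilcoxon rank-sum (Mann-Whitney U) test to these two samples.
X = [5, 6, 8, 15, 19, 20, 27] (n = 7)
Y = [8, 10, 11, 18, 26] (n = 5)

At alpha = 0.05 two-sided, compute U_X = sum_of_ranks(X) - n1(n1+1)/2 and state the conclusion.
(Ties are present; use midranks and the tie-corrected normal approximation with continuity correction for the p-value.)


Step 1: Combine and sort all 12 observations; assign midranks.
sorted (value, group): (5,X), (6,X), (8,X), (8,Y), (10,Y), (11,Y), (15,X), (18,Y), (19,X), (20,X), (26,Y), (27,X)
ranks: 5->1, 6->2, 8->3.5, 8->3.5, 10->5, 11->6, 15->7, 18->8, 19->9, 20->10, 26->11, 27->12
Step 2: Rank sum for X: R1 = 1 + 2 + 3.5 + 7 + 9 + 10 + 12 = 44.5.
Step 3: U_X = R1 - n1(n1+1)/2 = 44.5 - 7*8/2 = 44.5 - 28 = 16.5.
       U_Y = n1*n2 - U_X = 35 - 16.5 = 18.5.
Step 4: Ties are present, so use the tie-corrected normal approximation (with continuity correction) for the p-value.
Step 5: p-value = 0.935170; compare to alpha = 0.05. fail to reject H0.

U_X = 16.5, p = 0.935170, fail to reject H0 at alpha = 0.05.


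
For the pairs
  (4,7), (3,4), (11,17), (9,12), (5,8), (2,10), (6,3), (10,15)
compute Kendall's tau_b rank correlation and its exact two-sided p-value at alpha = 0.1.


Step 1: Enumerate the 28 unordered pairs (i,j) with i<j and classify each by sign(x_j-x_i) * sign(y_j-y_i).
  (1,2):dx=-1,dy=-3->C; (1,3):dx=+7,dy=+10->C; (1,4):dx=+5,dy=+5->C; (1,5):dx=+1,dy=+1->C
  (1,6):dx=-2,dy=+3->D; (1,7):dx=+2,dy=-4->D; (1,8):dx=+6,dy=+8->C; (2,3):dx=+8,dy=+13->C
  (2,4):dx=+6,dy=+8->C; (2,5):dx=+2,dy=+4->C; (2,6):dx=-1,dy=+6->D; (2,7):dx=+3,dy=-1->D
  (2,8):dx=+7,dy=+11->C; (3,4):dx=-2,dy=-5->C; (3,5):dx=-6,dy=-9->C; (3,6):dx=-9,dy=-7->C
  (3,7):dx=-5,dy=-14->C; (3,8):dx=-1,dy=-2->C; (4,5):dx=-4,dy=-4->C; (4,6):dx=-7,dy=-2->C
  (4,7):dx=-3,dy=-9->C; (4,8):dx=+1,dy=+3->C; (5,6):dx=-3,dy=+2->D; (5,7):dx=+1,dy=-5->D
  (5,8):dx=+5,dy=+7->C; (6,7):dx=+4,dy=-7->D; (6,8):dx=+8,dy=+5->C; (7,8):dx=+4,dy=+12->C
Step 2: C = 21, D = 7, total pairs = 28.
Step 3: tau = (C - D)/(n(n-1)/2) = (21 - 7)/28 = 0.500000.
Step 4: Exact two-sided p-value (enumerate n! = 40320 permutations of y under H0): p = 0.108681.
Step 5: alpha = 0.1. fail to reject H0.

tau_b = 0.5000 (C=21, D=7), p = 0.108681, fail to reject H0.


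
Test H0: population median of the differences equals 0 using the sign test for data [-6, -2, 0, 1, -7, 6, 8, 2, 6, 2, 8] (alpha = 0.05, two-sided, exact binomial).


Step 1: Discard zero differences. Original n = 11; n_eff = number of nonzero differences = 10.
Nonzero differences (with sign): -6, -2, +1, -7, +6, +8, +2, +6, +2, +8
Step 2: Count signs: positive = 7, negative = 3.
Step 3: Under H0: P(positive) = 0.5, so the number of positives S ~ Bin(10, 0.5).
Step 4: Two-sided exact p-value = sum of Bin(10,0.5) probabilities at or below the observed probability = 0.343750.
Step 5: alpha = 0.05. fail to reject H0.

n_eff = 10, pos = 7, neg = 3, p = 0.343750, fail to reject H0.


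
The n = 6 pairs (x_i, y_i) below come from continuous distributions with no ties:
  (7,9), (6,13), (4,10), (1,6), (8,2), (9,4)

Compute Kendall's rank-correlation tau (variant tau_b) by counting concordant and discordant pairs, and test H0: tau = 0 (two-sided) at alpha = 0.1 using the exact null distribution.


Step 1: Enumerate the 15 unordered pairs (i,j) with i<j and classify each by sign(x_j-x_i) * sign(y_j-y_i).
  (1,2):dx=-1,dy=+4->D; (1,3):dx=-3,dy=+1->D; (1,4):dx=-6,dy=-3->C; (1,5):dx=+1,dy=-7->D
  (1,6):dx=+2,dy=-5->D; (2,3):dx=-2,dy=-3->C; (2,4):dx=-5,dy=-7->C; (2,5):dx=+2,dy=-11->D
  (2,6):dx=+3,dy=-9->D; (3,4):dx=-3,dy=-4->C; (3,5):dx=+4,dy=-8->D; (3,6):dx=+5,dy=-6->D
  (4,5):dx=+7,dy=-4->D; (4,6):dx=+8,dy=-2->D; (5,6):dx=+1,dy=+2->C
Step 2: C = 5, D = 10, total pairs = 15.
Step 3: tau = (C - D)/(n(n-1)/2) = (5 - 10)/15 = -0.333333.
Step 4: Exact two-sided p-value (enumerate n! = 720 permutations of y under H0): p = 0.469444.
Step 5: alpha = 0.1. fail to reject H0.

tau_b = -0.3333 (C=5, D=10), p = 0.469444, fail to reject H0.


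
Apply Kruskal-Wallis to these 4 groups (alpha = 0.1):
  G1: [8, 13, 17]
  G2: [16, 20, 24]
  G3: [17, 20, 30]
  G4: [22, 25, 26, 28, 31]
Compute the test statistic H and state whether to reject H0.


Step 1: Combine all N = 14 observations and assign midranks.
sorted (value, group, rank): (8,G1,1), (13,G1,2), (16,G2,3), (17,G1,4.5), (17,G3,4.5), (20,G2,6.5), (20,G3,6.5), (22,G4,8), (24,G2,9), (25,G4,10), (26,G4,11), (28,G4,12), (30,G3,13), (31,G4,14)
Step 2: Sum ranks within each group.
R_1 = 7.5 (n_1 = 3)
R_2 = 18.5 (n_2 = 3)
R_3 = 24 (n_3 = 3)
R_4 = 55 (n_4 = 5)
Step 3: H = 12/(N(N+1)) * sum(R_i^2/n_i) - 3(N+1)
     = 12/(14*15) * (7.5^2/3 + 18.5^2/3 + 24^2/3 + 55^2/5) - 3*15
     = 0.057143 * 929.833 - 45
     = 8.133333.
Step 4: Ties present; correction factor C = 1 - 12/(14^3 - 14) = 0.995604. Corrected H = 8.133333 / 0.995604 = 8.169242.
Step 5: Under H0, H ~ chi^2(3); p-value = 0.042640.
Step 6: alpha = 0.1. reject H0.

H = 8.1692, df = 3, p = 0.042640, reject H0.


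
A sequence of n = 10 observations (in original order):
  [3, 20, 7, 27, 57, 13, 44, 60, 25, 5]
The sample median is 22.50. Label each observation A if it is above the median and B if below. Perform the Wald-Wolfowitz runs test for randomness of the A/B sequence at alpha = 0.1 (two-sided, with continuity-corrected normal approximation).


Step 1: Compute median = 22.50; label A = above, B = below.
Labels in order: BBBAABAAAB  (n_A = 5, n_B = 5)
Step 2: Count runs R = 5.
Step 3: Under H0 (random ordering), E[R] = 2*n_A*n_B/(n_A+n_B) + 1 = 2*5*5/10 + 1 = 6.0000.
        Var[R] = 2*n_A*n_B*(2*n_A*n_B - n_A - n_B) / ((n_A+n_B)^2 * (n_A+n_B-1)) = 2000/900 = 2.2222.
        SD[R] = 1.4907.
Step 4: Continuity-corrected z = (R + 0.5 - E[R]) / SD[R] = (5 + 0.5 - 6.0000) / 1.4907 = -0.3354.
Step 5: Two-sided p-value via normal approximation = 2*(1 - Phi(|z|)) = 0.737316.
Step 6: alpha = 0.1. fail to reject H0.

R = 5, z = -0.3354, p = 0.737316, fail to reject H0.


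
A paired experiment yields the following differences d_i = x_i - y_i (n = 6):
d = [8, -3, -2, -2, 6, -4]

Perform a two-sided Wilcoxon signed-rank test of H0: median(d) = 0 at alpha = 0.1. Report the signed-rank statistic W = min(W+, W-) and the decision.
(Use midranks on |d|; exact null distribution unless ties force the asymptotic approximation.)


Step 1: Drop any zero differences (none here) and take |d_i|.
|d| = [8, 3, 2, 2, 6, 4]
Step 2: Midrank |d_i| (ties get averaged ranks).
ranks: |8|->6, |3|->3, |2|->1.5, |2|->1.5, |6|->5, |4|->4
Step 3: Attach original signs; sum ranks with positive sign and with negative sign.
W+ = 6 + 5 = 11
W- = 3 + 1.5 + 1.5 + 4 = 10
(Check: W+ + W- = 21 should equal n(n+1)/2 = 21.)
Step 4: Test statistic W = min(W+, W-) = 10.
Step 5: Ties in |d|, so use the tie-corrected normal approximation.
        E[W] = n(n+1)/4 = 6*7/4 = 10.5.
        Tie groups: |d|=2 (t=2); sum(t^3 - t) = 6.
        Var[W] = n(n+1)(2n+1)/24 - sum(t^3-t)/48 = 546/24 - 6/48 = 22.625.
        z = (W - E[W]) / sqrt(Var[W]) = (10 - 10.5) / 4.7566 = -0.1051.
        Two-sided p = 2*Phi(z) = 0.916282.
Step 6: alpha = 0.1. fail to reject H0.

W+ = 11, W- = 10, W = min = 10, p = 0.916282, fail to reject H0.
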